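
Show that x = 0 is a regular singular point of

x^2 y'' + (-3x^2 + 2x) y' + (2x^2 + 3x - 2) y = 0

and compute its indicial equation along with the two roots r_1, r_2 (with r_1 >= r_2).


Divide by x^2 to reach normal form y'' + P_1(x) y' + P_2(x) y = 0 with P_1(x) = -3 + 2/x and P_2(x) = 2 + 3/x - 2/x^2.
x = 0 is a singular point because the y'-coefficient -3 + 2/x has a pole at x = 0 and the y-coefficient 2 + 3/x - 2/x^2 has a pole at x = 0.
It is a regular singular point because x P_1(x) = p(x) = 2 - 3x and x^2 P_2(x) = q(x) = 2x^2 + 3x - 2 are polynomials, hence analytic at x = 0.
p(0) = 2,  q(0) = -2.
Indicial equation: r(r-1) + p(0) r + q(0) = 0, i.e. r^2 + (p(0) - 1) r + q(0) = 0, i.e. r^2 + 1 r - 2 = 0.
Discriminant: (1)^2 - 4(-2) = 9, so r = (-1 ± 3)/2.
Solving: r_1 = 1, r_2 = -2.

indicial: r^2 + 1 r - 2 = 0; roots r_1 = 1, r_2 = -2


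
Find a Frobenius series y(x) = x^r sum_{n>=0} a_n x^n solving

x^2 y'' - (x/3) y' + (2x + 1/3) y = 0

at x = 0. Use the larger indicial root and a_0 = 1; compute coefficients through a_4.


Write in Frobenius form y'' + (p(x)/x) y' + (q(x)/x^2) y = 0:
  p(x) = -1/3,  q(x) = 2x + 1/3.
Indicial equation: r(r-1) + (-1/3) r + (1/3) = 0 -> roots r_1 = 1, r_2 = 1/3.
Take r = r_1 = 1. Let y(x) = x^r sum_{n>=0} a_n x^n with a_0 = 1.
Substitute y = x^r sum a_n x^n and match x^{r+n}. The recurrence is
  D(n) a_n + 2 a_{n-1} = 0,  where D(n) = (r+n)(r+n-1) + (-1/3)(r+n) + (1/3).
  a_n = -2 / D(n) * a_{n-1}.
Since the indicial polynomial factors as (r - r_1)(r - r_2), D(n) = (r_1 + n - r_1)(r_1 + n - r_2) = n(n + 2/3).
Evaluating step by step (a_0 = 1):
  n = 1: D(1) = 1(1 + 2/3) = 5/3; numerator = -2(1) = -2; a_1 = (-2)/(5/3) = -6/5
  n = 2: D(2) = 2(2 + 2/3) = 16/3; numerator = -2(-6/5) = 12/5; a_2 = (12/5)/(16/3) = 9/20
  n = 3: D(3) = 3(3 + 2/3) = 11; numerator = -2(9/20) = -9/10; a_3 = (-9/10)/(11) = -9/110
  n = 4: D(4) = 4(4 + 2/3) = 56/3; numerator = -2(-9/110) = 9/55; a_4 = (9/55)/(56/3) = 27/3080

r = 1; a_0 = 1; a_1 = -6/5; a_2 = 9/20; a_3 = -9/110; a_4 = 27/3080


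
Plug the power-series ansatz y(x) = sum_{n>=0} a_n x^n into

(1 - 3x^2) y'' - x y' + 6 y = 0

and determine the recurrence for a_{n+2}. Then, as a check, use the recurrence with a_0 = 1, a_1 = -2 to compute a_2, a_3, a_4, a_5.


Substitute y = sum_n a_n x^n.
(1 - 3 x^2) y'' contributes (n+2)(n+1) a_{n+2} - 3 n(n-1) a_n at x^n.
-x y'(x) contributes -n a_n at x^n.
6 y(x) contributes 6 a_n at x^n.
Matching x^n: (n+2)(n+1) a_{n+2} + (-3 n(n-1) - n + 6) a_n = 0.
Thus a_{n+2} = (3 n(n-1) + n - 6) / ((n+1)(n+2)) * a_n.

Check with a_0 = 1, a_1 = -2 (apply the recurrence for n = 0, 1, 2, 3): a_0 = 1, a_1 = -2, a_2 = -3, a_3 = 5/3, a_4 = -1/2, a_5 = 5/4.

a_(n+2) = (3 n(n-1) + n - 6) / ((n+1)(n+2)) * a_n; check: a_0 = 1, a_1 = -2, a_2 = -3, a_3 = 5/3, a_4 = -1/2, a_5 = 5/4


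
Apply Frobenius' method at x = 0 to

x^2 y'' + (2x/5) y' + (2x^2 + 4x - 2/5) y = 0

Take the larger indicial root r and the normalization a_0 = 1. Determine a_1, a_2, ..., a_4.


Write in Frobenius form y'' + (p(x)/x) y' + (q(x)/x^2) y = 0:
  p(x) = 2/5,  q(x) = 2x^2 + 4x - 2/5.
Indicial equation: r(r-1) + (2/5) r + (-2/5) = 0 -> roots r_1 = 1, r_2 = -2/5.
Take r = r_1 = 1. Let y(x) = x^r sum_{n>=0} a_n x^n with a_0 = 1.
Substitute y = x^r sum a_n x^n and match x^{r+n}. The recurrence is
  D(n) a_n + 4 a_{n-1} + 2 a_{n-2} = 0,  where D(n) = (r+n)(r+n-1) + (2/5)(r+n) + (-2/5).
  a_n = [-4 a_{n-1} - 2 a_{n-2}] / D(n).
Since the indicial polynomial factors as (r - r_1)(r - r_2), D(n) = (r_1 + n - r_1)(r_1 + n - r_2) = n(n + 7/5).
Evaluating step by step (a_0 = 1):
  n = 1: D(1) = 1(1 + 7/5) = 12/5; numerator = -4(1) = -4; a_1 = (-4)/(12/5) = -5/3
  n = 2: D(2) = 2(2 + 7/5) = 34/5; numerator = -4(-5/3) - 2(1) = 14/3; a_2 = (14/3)/(34/5) = 35/51
  n = 3: D(3) = 3(3 + 7/5) = 66/5; numerator = -4(35/51) - 2(-5/3) = 10/17; a_3 = (10/17)/(66/5) = 25/561
  n = 4: D(4) = 4(4 + 7/5) = 108/5; numerator = -4(25/561) - 2(35/51) = -290/187; a_4 = (-290/187)/(108/5) = -725/10098

r = 1; a_0 = 1; a_1 = -5/3; a_2 = 35/51; a_3 = 25/561; a_4 = -725/10098


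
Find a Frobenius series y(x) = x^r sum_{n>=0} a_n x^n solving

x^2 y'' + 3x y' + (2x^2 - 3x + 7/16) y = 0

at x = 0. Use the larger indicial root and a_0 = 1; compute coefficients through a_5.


Write in Frobenius form y'' + (p(x)/x) y' + (q(x)/x^2) y = 0:
  p(x) = 3,  q(x) = 2x^2 - 3x + 7/16.
Indicial equation: r(r-1) + (3) r + (7/16) = 0 -> roots r_1 = -1/4, r_2 = -7/4.
Take r = r_1 = -1/4. Let y(x) = x^r sum_{n>=0} a_n x^n with a_0 = 1.
Substitute y = x^r sum a_n x^n and match x^{r+n}. The recurrence is
  D(n) a_n - 3 a_{n-1} + 2 a_{n-2} = 0,  where D(n) = (r+n)(r+n-1) + (3)(r+n) + (7/16).
  a_n = [3 a_{n-1} - 2 a_{n-2}] / D(n).
Since the indicial polynomial factors as (r - r_1)(r - r_2), D(n) = (r_1 + n - r_1)(r_1 + n - r_2) = n(n + 3/2).
Evaluating step by step (a_0 = 1):
  n = 1: D(1) = 1(1 + 3/2) = 5/2; numerator = 3(1) = 3; a_1 = (3)/(5/2) = 6/5
  n = 2: D(2) = 2(2 + 3/2) = 7; numerator = 3(6/5) - 2(1) = 8/5; a_2 = (8/5)/(7) = 8/35
  n = 3: D(3) = 3(3 + 3/2) = 27/2; numerator = 3(8/35) - 2(6/5) = -12/7; a_3 = (-12/7)/(27/2) = -8/63
  n = 4: D(4) = 4(4 + 3/2) = 22; numerator = 3(-8/63) - 2(8/35) = -88/105; a_4 = (-88/105)/(22) = -4/105
  n = 5: D(5) = 5(5 + 3/2) = 65/2; numerator = 3(-4/105) - 2(-8/63) = 44/315; a_5 = (44/315)/(65/2) = 88/20475

r = -1/4; a_0 = 1; a_1 = 6/5; a_2 = 8/35; a_3 = -8/63; a_4 = -4/105; a_5 = 88/20475


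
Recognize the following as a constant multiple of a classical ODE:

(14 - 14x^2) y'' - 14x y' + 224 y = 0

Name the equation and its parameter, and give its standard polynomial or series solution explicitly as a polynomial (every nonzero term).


All three coefficients share the factor 14; dividing through by 14 gives  (1 - x^2) y'' - x y' + 16 y = 0.
This matches the Chebyshev equation (1 - x^2) y'' - x y' + n^2 y = 0 (note the -x y' term, not -2x y') with n^2 = 16, so n = 4; the polynomial solution is T_4(x).
With y = sum_k a_k x^k, matching x^k gives (k+2)(k+1) a_{k+2} = (k^2 - n^2) a_k = (k - 4)(k + 4) a_k. The right side vanishes at k = 4, so the series with the parity of 4 terminates at degree 4.
Standard normalization: leading coefficient of T_n is 2^(n-1), so a_4 = 2^3 = 8. Work downward with a_k = (k+1)(k+2) a_{k+2} / ((k - 4)(k + 4)):
  a_2 = (3)(4)(8) / ((2 - 4)(2 + 4)) = 96/(-12) = -8
  a_0 = (1)(2)(-8) / ((0 - 4)(0 + 4)) = -16/(-16) = 1
Hence T_4(x) = 8 x^4 - 8 x^2 + 1.

T_4(x); series = 8 x^4 - 8 x^2 + 1


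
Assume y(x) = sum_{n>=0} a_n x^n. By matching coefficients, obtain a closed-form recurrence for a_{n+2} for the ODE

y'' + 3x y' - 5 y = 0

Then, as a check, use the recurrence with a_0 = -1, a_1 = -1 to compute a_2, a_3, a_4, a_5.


Substitute y = sum_n a_n x^n.
y''(x) has coefficient (n+2)(n+1) a_{n+2} at x^n;
3 x y'(x) has coefficient 3 n a_n at x^n (shift);
-5 y(x) has coefficient -5 a_n at x^n.
Matching x^n: (n+2)(n+1) a_{n+2} + (3n - 5) a_n = 0.
Thus a_{n+2} = (-3n + 5) / ((n+1)(n+2)) * a_n.

Check with a_0 = -1, a_1 = -1 (apply the recurrence for n = 0, 1, 2, 3): a_0 = -1, a_1 = -1, a_2 = -5/2, a_3 = -1/3, a_4 = 5/24, a_5 = 1/15.

a_(n+2) = (-3n + 5) / ((n+1)(n+2)) * a_n; check: a_0 = -1, a_1 = -1, a_2 = -5/2, a_3 = -1/3, a_4 = 5/24, a_5 = 1/15


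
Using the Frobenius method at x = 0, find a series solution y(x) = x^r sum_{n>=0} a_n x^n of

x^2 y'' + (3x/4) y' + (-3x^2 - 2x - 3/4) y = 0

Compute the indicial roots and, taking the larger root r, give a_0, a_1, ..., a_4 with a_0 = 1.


Write in Frobenius form y'' + (p(x)/x) y' + (q(x)/x^2) y = 0:
  p(x) = 3/4,  q(x) = -3x^2 - 2x - 3/4.
Indicial equation: r(r-1) + (3/4) r + (-3/4) = 0 -> roots r_1 = 1, r_2 = -3/4.
Take r = r_1 = 1. Let y(x) = x^r sum_{n>=0} a_n x^n with a_0 = 1.
Substitute y = x^r sum a_n x^n and match x^{r+n}. The recurrence is
  D(n) a_n - 2 a_{n-1} - 3 a_{n-2} = 0,  where D(n) = (r+n)(r+n-1) + (3/4)(r+n) + (-3/4).
  a_n = [2 a_{n-1} + 3 a_{n-2}] / D(n).
Since the indicial polynomial factors as (r - r_1)(r - r_2), D(n) = (r_1 + n - r_1)(r_1 + n - r_2) = n(n + 7/4).
Evaluating step by step (a_0 = 1):
  n = 1: D(1) = 1(1 + 7/4) = 11/4; numerator = 2(1) = 2; a_1 = (2)/(11/4) = 8/11
  n = 2: D(2) = 2(2 + 7/4) = 15/2; numerator = 2(8/11) + 3(1) = 49/11; a_2 = (49/11)/(15/2) = 98/165
  n = 3: D(3) = 3(3 + 7/4) = 57/4; numerator = 2(98/165) + 3(8/11) = 556/165; a_3 = (556/165)/(57/4) = 2224/9405
  n = 4: D(4) = 4(4 + 7/4) = 23; numerator = 2(2224/9405) + 3(98/165) = 21206/9405; a_4 = (21206/9405)/(23) = 922/9405

r = 1; a_0 = 1; a_1 = 8/11; a_2 = 98/165; a_3 = 2224/9405; a_4 = 922/9405


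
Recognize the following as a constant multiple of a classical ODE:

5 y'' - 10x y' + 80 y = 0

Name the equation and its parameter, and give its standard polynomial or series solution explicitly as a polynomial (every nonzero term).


All three coefficients share the factor 5; dividing through by 5 gives  y'' - 2x y' + 16 y = 0.
This matches the Hermite equation y'' - 2x y' + 2n y = 0 with 2n = 16, so n = 8; the polynomial solution is H_8(x).
With y = sum_k a_k x^k, matching x^k gives (k+2)(k+1) a_{k+2} = 2(k - n) a_k = 2(k - 8) a_k. The right side vanishes at k = 8, so the series with the parity of 8 terminates at degree 8.
Standard normalization: leading coefficient of H_n is 2^n, so a_8 = 2^8 = 256. Work downward with a_k = (k+1)(k+2) a_{k+2} / (2(k - n)):
  a_6 = (7)(8)(256) / (2(6 - 8)) = 14336/(-4) = -3584
  a_4 = (5)(6)(-3584) / (2(4 - 8)) = -107520/(-8) = 13440
  a_2 = (3)(4)(13440) / (2(2 - 8)) = 161280/(-12) = -13440
  a_0 = (1)(2)(-13440) / (2(0 - 8)) = -26880/(-16) = 1680
Hence H_8(x) = 256 x^8 - 3584 x^6 + 13440 x^4 - 13440 x^2 + 1680.

H_8(x); series = 256 x^8 - 3584 x^6 + 13440 x^4 - 13440 x^2 + 1680


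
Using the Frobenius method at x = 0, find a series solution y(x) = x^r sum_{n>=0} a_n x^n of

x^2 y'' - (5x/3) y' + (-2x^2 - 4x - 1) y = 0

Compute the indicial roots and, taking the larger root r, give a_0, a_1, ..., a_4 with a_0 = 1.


Write in Frobenius form y'' + (p(x)/x) y' + (q(x)/x^2) y = 0:
  p(x) = -5/3,  q(x) = -2x^2 - 4x - 1.
Indicial equation: r(r-1) + (-5/3) r + (-1) = 0 -> roots r_1 = 3, r_2 = -1/3.
Take r = r_1 = 3. Let y(x) = x^r sum_{n>=0} a_n x^n with a_0 = 1.
Substitute y = x^r sum a_n x^n and match x^{r+n}. The recurrence is
  D(n) a_n - 4 a_{n-1} - 2 a_{n-2} = 0,  where D(n) = (r+n)(r+n-1) + (-5/3)(r+n) + (-1).
  a_n = [4 a_{n-1} + 2 a_{n-2}] / D(n).
Since the indicial polynomial factors as (r - r_1)(r - r_2), D(n) = (r_1 + n - r_1)(r_1 + n - r_2) = n(n + 10/3).
Evaluating step by step (a_0 = 1):
  n = 1: D(1) = 1(1 + 10/3) = 13/3; numerator = 4(1) = 4; a_1 = (4)/(13/3) = 12/13
  n = 2: D(2) = 2(2 + 10/3) = 32/3; numerator = 4(12/13) + 2(1) = 74/13; a_2 = (74/13)/(32/3) = 111/208
  n = 3: D(3) = 3(3 + 10/3) = 19; numerator = 4(111/208) + 2(12/13) = 207/52; a_3 = (207/52)/(19) = 207/988
  n = 4: D(4) = 4(4 + 10/3) = 88/3; numerator = 4(207/988) + 2(111/208) = 3765/1976; a_4 = (3765/1976)/(88/3) = 11295/173888

r = 3; a_0 = 1; a_1 = 12/13; a_2 = 111/208; a_3 = 207/988; a_4 = 11295/173888


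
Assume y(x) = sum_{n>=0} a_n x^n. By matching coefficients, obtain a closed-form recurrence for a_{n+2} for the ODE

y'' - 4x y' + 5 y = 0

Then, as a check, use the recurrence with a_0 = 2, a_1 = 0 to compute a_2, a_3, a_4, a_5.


Substitute y = sum_n a_n x^n.
y''(x) has coefficient (n+2)(n+1) a_{n+2} at x^n;
-4 x y'(x) has coefficient -4 n a_n at x^n (shift);
5 y(x) has coefficient 5 a_n at x^n.
Matching x^n: (n+2)(n+1) a_{n+2} + (-4n + 5) a_n = 0.
Thus a_{n+2} = (4n - 5) / ((n+1)(n+2)) * a_n.

Check with a_0 = 2, a_1 = 0 (apply the recurrence for n = 0, 1, 2, 3): a_0 = 2, a_1 = 0, a_2 = -5, a_3 = 0, a_4 = -5/4, a_5 = 0.

a_(n+2) = (4n - 5) / ((n+1)(n+2)) * a_n; check: a_0 = 2, a_1 = 0, a_2 = -5, a_3 = 0, a_4 = -5/4, a_5 = 0


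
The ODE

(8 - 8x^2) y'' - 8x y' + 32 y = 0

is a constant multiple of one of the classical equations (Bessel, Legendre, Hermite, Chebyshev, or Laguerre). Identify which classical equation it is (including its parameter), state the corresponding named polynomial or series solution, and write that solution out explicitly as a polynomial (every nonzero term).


All three coefficients share the factor 8; dividing through by 8 gives  (1 - x^2) y'' - x y' + 4 y = 0.
This matches the Chebyshev equation (1 - x^2) y'' - x y' + n^2 y = 0 (note the -x y' term, not -2x y') with n^2 = 4, so n = 2; the polynomial solution is T_2(x).
With y = sum_k a_k x^k, matching x^k gives (k+2)(k+1) a_{k+2} = (k^2 - n^2) a_k = (k - 2)(k + 2) a_k. The right side vanishes at k = 2, so the series with the parity of 2 terminates at degree 2.
Standard normalization: leading coefficient of T_n is 2^(n-1), so a_2 = 2^1 = 2. Work downward with a_k = (k+1)(k+2) a_{k+2} / ((k - 2)(k + 2)):
  a_0 = (1)(2)(2) / ((0 - 2)(0 + 2)) = 4/(-4) = -1
Hence T_2(x) = 2 x^2 - 1.

T_2(x); series = 2 x^2 - 1


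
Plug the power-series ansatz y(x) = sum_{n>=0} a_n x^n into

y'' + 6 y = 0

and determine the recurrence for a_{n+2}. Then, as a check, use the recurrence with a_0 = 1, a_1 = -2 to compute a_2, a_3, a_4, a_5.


Substitute y = sum_n a_n x^n into y'' + (const) y = 0.
y''(x) = sum_{n>=0} (n+2)(n+1) a_{n+2} x^n.
The ODE becomes sum_n [(n+2)(n+1) a_{n+2} + 6 a_n] x^n = 0.
Setting each coefficient to zero gives the recurrence:
  (n+2)(n+1) a_{n+2} + 6 a_n = 0,
  a_{n+2} = -6 / ((n+1)(n+2)) a_n.

Check with a_0 = 1, a_1 = -2 (apply the recurrence for n = 0, 1, 2, 3): a_0 = 1, a_1 = -2, a_2 = -3, a_3 = 2, a_4 = 3/2, a_5 = -3/5.

a_{n+2} = -6/((n+1)(n+2)) * a_n; check: a_0 = 1, a_1 = -2, a_2 = -3, a_3 = 2, a_4 = 3/2, a_5 = -3/5


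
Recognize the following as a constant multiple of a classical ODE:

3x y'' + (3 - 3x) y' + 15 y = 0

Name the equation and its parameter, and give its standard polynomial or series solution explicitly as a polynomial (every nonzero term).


All three coefficients share the factor 3; dividing through by 3 gives  x y'' + (1 - x) y' + 5 y = 0.
This matches the Laguerre equation x y'' + (1 - x) y' + n y = 0 with n = 5; the polynomial solution is L_5(x).
With y = sum_k a_k x^k, matching x^k gives (k+1)k a_{k+1} + (k+1) a_{k+1} - k a_k + n a_k = 0, i.e. (k+1)^2 a_{k+1} = (k - n) a_k = (k - 5) a_k. The right side vanishes at k = 5, so the series terminates at degree 5.
Standard normalization L_n(0) = 1 gives a_0 = 1. Work upward with a_{k+1} = (k - 5) a_k / (k+1)^2:
  a_1 = (0 - 5)(1) / 1^2 = -5/1 = -5
  a_2 = (1 - 5)(-5) / 2^2 = 20/4 = 5
  a_3 = (2 - 5)(5) / 3^2 = -15/9 = -5/3
  a_4 = (3 - 5)(-5/3) / 4^2 = (10/3)/16 = 5/24
  a_5 = (4 - 5)(5/24) / 5^2 = (-5/24)/25 = -1/120
Hence L_5(x) = -x^5/120 + 5 x^4/24 - 5 x^3/3 + 5 x^2 - 5 x + 1.

L_5(x); series = -x^5/120 + 5 x^4/24 - 5 x^3/3 + 5 x^2 - 5 x + 1


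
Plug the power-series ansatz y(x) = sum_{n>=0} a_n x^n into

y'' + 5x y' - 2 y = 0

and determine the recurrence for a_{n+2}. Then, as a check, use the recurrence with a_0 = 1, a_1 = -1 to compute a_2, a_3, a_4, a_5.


Substitute y = sum_n a_n x^n.
y''(x) has coefficient (n+2)(n+1) a_{n+2} at x^n;
5 x y'(x) has coefficient 5 n a_n at x^n (shift);
-2 y(x) has coefficient -2 a_n at x^n.
Matching x^n: (n+2)(n+1) a_{n+2} + (5n - 2) a_n = 0.
Thus a_{n+2} = (-5n + 2) / ((n+1)(n+2)) * a_n.

Check with a_0 = 1, a_1 = -1 (apply the recurrence for n = 0, 1, 2, 3): a_0 = 1, a_1 = -1, a_2 = 1, a_3 = 1/2, a_4 = -2/3, a_5 = -13/40.

a_(n+2) = (-5n + 2) / ((n+1)(n+2)) * a_n; check: a_0 = 1, a_1 = -1, a_2 = 1, a_3 = 1/2, a_4 = -2/3, a_5 = -13/40


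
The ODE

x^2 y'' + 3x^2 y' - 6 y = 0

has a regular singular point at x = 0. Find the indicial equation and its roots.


Divide by x^2 to reach normal form y'' + P_1(x) y' + P_2(x) y = 0 with P_1(x) = 3 and P_2(x) = -6/x^2.
x = 0 is a singular point because the y-coefficient -6/x^2 has a pole at x = 0.
It is a regular singular point because x P_1(x) = p(x) = 3x and x^2 P_2(x) = q(x) = -6 are polynomials, hence analytic at x = 0.
p(0) = 0,  q(0) = -6.
Indicial equation: r(r-1) + p(0) r + q(0) = 0, i.e. r^2 + (p(0) - 1) r + q(0) = 0, i.e. r^2 - 1 r - 6 = 0.
Discriminant: (-1)^2 - 4(-6) = 25, so r = (1 ± 5)/2.
Solving: r_1 = 3, r_2 = -2.

indicial: r^2 - 1 r - 6 = 0; roots r_1 = 3, r_2 = -2


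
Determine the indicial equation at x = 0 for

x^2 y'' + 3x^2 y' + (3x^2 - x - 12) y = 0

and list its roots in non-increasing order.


Divide by x^2 to reach normal form y'' + P_1(x) y' + P_2(x) y = 0 with P_1(x) = 3 and P_2(x) = 3 - 1/x - 12/x^2.
x = 0 is a singular point because the y-coefficient 3 - 1/x - 12/x^2 has a pole at x = 0.
It is a regular singular point because x P_1(x) = p(x) = 3x and x^2 P_2(x) = q(x) = 3x^2 - x - 12 are polynomials, hence analytic at x = 0.
p(0) = 0,  q(0) = -12.
Indicial equation: r(r-1) + p(0) r + q(0) = 0, i.e. r^2 + (p(0) - 1) r + q(0) = 0, i.e. r^2 - 1 r - 12 = 0.
Discriminant: (-1)^2 - 4(-12) = 49, so r = (1 ± 7)/2.
Solving: r_1 = 4, r_2 = -3.

indicial: r^2 - 1 r - 12 = 0; roots r_1 = 4, r_2 = -3


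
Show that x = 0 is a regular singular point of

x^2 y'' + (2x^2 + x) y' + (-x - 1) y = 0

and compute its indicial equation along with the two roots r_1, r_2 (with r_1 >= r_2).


Divide by x^2 to reach normal form y'' + P_1(x) y' + P_2(x) y = 0 with P_1(x) = 2 + 1/x and P_2(x) = -1/x - 1/x^2.
x = 0 is a singular point because the y'-coefficient 2 + 1/x has a pole at x = 0 and the y-coefficient -1/x - 1/x^2 has a pole at x = 0.
It is a regular singular point because x P_1(x) = p(x) = 2x + 1 and x^2 P_2(x) = q(x) = -x - 1 are polynomials, hence analytic at x = 0.
p(0) = 1,  q(0) = -1.
Indicial equation: r(r-1) + p(0) r + q(0) = 0, i.e. r^2 + (p(0) - 1) r + q(0) = 0, i.e. r^2 - 1 = 0.
Discriminant: (0)^2 - 4(-1) = 4, so r = (0 ± 2)/2.
Solving: r_1 = 1, r_2 = -1.

indicial: r^2 - 1 = 0; roots r_1 = 1, r_2 = -1


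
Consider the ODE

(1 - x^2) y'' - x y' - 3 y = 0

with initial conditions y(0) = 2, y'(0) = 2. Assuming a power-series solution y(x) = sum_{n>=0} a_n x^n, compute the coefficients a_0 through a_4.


Ansatz: y(x) = sum_{n>=0} a_n x^n, so y'(x) = sum_{n>=1} n a_n x^(n-1) and y''(x) = sum_{n>=2} n(n-1) a_n x^(n-2).
Substitute into P(x) y'' + Q(x) y' + R(x) y = 0 with P(x) = 1 - x^2, Q(x) = -x, R(x) = -3, and match powers of x.
Initial conditions: a_0 = 2, a_1 = 2.
Setting the coefficient of each power of x to zero and solving order by order (substituting the coefficients already found):
  x^0: 2 a_2 - 3 a_0 = 0  ->  2 a_2 = 3 a_0 = 6  ->  a_2 = 3
  x^1: 6 a_3 - 4 a_1 = 0  ->  6 a_3 = 4 a_1 = 8  ->  a_3 = 4/3
  x^2: 12 a_4 - 7 a_2 = 0  ->  12 a_4 = 7 a_2 = 21  ->  a_4 = 7/4
Truncated series: y(x) = 2 + 2 x + 3 x^2 + (4/3) x^3 + (7/4) x^4 + O(x^5).

a_0 = 2; a_1 = 2; a_2 = 3; a_3 = 4/3; a_4 = 7/4


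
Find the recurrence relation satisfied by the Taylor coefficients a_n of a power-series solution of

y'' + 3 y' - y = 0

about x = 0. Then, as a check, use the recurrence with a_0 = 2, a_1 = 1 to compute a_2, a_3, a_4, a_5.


Substitute y = sum_n a_n x^n.
y''(x) has coefficient (n+2)(n+1) a_{n+2} at x^n;
3 y'(x) has coefficient 3 (n+1) a_{n+1} at x^n;
-y(x) has coefficient -1 a_n at x^n.
Matching x^n: (n+2)(n+1) a_{n+2} + 3 (n+1) a_{n+1} - 1 a_n = 0.
Thus a_{n+2} = [-3 (n+1) a_{n+1} + 1 a_n] / ((n+1)(n+2)).

Check with a_0 = 2, a_1 = 1 (apply the recurrence for n = 0, 1, 2, 3): a_0 = 2, a_1 = 1, a_2 = -1/2, a_3 = 2/3, a_4 = -13/24, a_5 = 43/120.

a_(n+2) = [-3 (n+1) a_(n+1) + 1 a_n] / ((n+1)(n+2)); check: a_0 = 2, a_1 = 1, a_2 = -1/2, a_3 = 2/3, a_4 = -13/24, a_5 = 43/120


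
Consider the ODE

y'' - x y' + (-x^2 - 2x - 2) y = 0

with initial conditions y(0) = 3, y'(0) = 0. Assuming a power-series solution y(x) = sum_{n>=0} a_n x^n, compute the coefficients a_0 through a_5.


Ansatz: y(x) = sum_{n>=0} a_n x^n, so y'(x) = sum_{n>=1} n a_n x^(n-1) and y''(x) = sum_{n>=2} n(n-1) a_n x^(n-2).
Substitute into P(x) y'' + Q(x) y' + R(x) y = 0 with P(x) = 1, Q(x) = -x, R(x) = -x^2 - 2x - 2, and match powers of x.
Initial conditions: a_0 = 3, a_1 = 0.
Setting the coefficient of each power of x to zero and solving order by order (substituting the coefficients already found):
  x^0: 2 a_2 - 2 a_0 = 0  ->  2 a_2 = 2 a_0 = 6  ->  a_2 = 3
  x^1: 6 a_3 - 3 a_1 - 2 a_0 = 0  ->  6 a_3 = 3 a_1 + 2 a_0 = 6  ->  a_3 = 1
  x^2: 12 a_4 - 4 a_2 - 2 a_1 - a_0 = 0  ->  12 a_4 = 4 a_2 + 2 a_1 + a_0 = 15  ->  a_4 = 5/4
  x^3: 20 a_5 - 5 a_3 - 2 a_2 - a_1 = 0  ->  20 a_5 = 5 a_3 + 2 a_2 + a_1 = 11  ->  a_5 = 11/20
Truncated series: y(x) = 3 + 3 x^2 + x^3 + (5/4) x^4 + (11/20) x^5 + O(x^6).

a_0 = 3; a_1 = 0; a_2 = 3; a_3 = 1; a_4 = 5/4; a_5 = 11/20


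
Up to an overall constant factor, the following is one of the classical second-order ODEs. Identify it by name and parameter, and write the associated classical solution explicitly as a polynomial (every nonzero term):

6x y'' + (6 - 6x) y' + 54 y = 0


All three coefficients share the factor 6; dividing through by 6 gives  x y'' + (1 - x) y' + 9 y = 0.
This matches the Laguerre equation x y'' + (1 - x) y' + n y = 0 with n = 9; the polynomial solution is L_9(x).
With y = sum_k a_k x^k, matching x^k gives (k+1)k a_{k+1} + (k+1) a_{k+1} - k a_k + n a_k = 0, i.e. (k+1)^2 a_{k+1} = (k - n) a_k = (k - 9) a_k. The right side vanishes at k = 9, so the series terminates at degree 9.
Standard normalization L_n(0) = 1 gives a_0 = 1. Work upward with a_{k+1} = (k - 9) a_k / (k+1)^2:
  a_1 = (0 - 9)(1) / 1^2 = -9/1 = -9
  a_2 = (1 - 9)(-9) / 2^2 = 72/4 = 18
  a_3 = (2 - 9)(18) / 3^2 = -126/9 = -14
  a_4 = (3 - 9)(-14) / 4^2 = 84/16 = 21/4
  a_5 = (4 - 9)(21/4) / 5^2 = (-105/4)/25 = -21/20
  a_6 = (5 - 9)(-21/20) / 6^2 = (21/5)/36 = 7/60
  a_7 = (6 - 9)(7/60) / 7^2 = (-7/20)/49 = -1/140
  a_8 = (7 - 9)(-1/140) / 8^2 = (1/70)/64 = 1/4480
  a_9 = (8 - 9)(1/4480) / 9^2 = (-1/4480)/81 = -1/362880
Hence L_9(x) = -x^9/362880 + x^8/4480 - x^7/140 + 7 x^6/60 - 21 x^5/20 + 21 x^4/4 - 14 x^3 + 18 x^2 - 9 x + 1.

L_9(x); series = -x^9/362880 + x^8/4480 - x^7/140 + 7 x^6/60 - 21 x^5/20 + 21 x^4/4 - 14 x^3 + 18 x^2 - 9 x + 1


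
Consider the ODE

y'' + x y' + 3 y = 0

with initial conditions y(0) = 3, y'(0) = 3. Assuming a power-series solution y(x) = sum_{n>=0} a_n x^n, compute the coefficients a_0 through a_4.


Ansatz: y(x) = sum_{n>=0} a_n x^n, so y'(x) = sum_{n>=1} n a_n x^(n-1) and y''(x) = sum_{n>=2} n(n-1) a_n x^(n-2).
Substitute into P(x) y'' + Q(x) y' + R(x) y = 0 with P(x) = 1, Q(x) = x, R(x) = 3, and match powers of x.
Initial conditions: a_0 = 3, a_1 = 3.
Setting the coefficient of each power of x to zero and solving order by order (substituting the coefficients already found):
  x^0: 2 a_2 + 3 a_0 = 0  ->  2 a_2 = -3 a_0 = -9  ->  a_2 = -9/2
  x^1: 6 a_3 + 4 a_1 = 0  ->  6 a_3 = -4 a_1 = -12  ->  a_3 = -2
  x^2: 12 a_4 + 5 a_2 = 0  ->  12 a_4 = -5 a_2 = 45/2  ->  a_4 = 15/8
Truncated series: y(x) = 3 + 3 x - (9/2) x^2 - 2 x^3 + (15/8) x^4 + O(x^5).

a_0 = 3; a_1 = 3; a_2 = -9/2; a_3 = -2; a_4 = 15/8


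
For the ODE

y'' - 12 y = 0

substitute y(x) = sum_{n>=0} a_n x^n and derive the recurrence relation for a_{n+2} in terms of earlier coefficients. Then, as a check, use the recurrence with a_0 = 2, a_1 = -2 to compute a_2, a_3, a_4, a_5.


Substitute y = sum_n a_n x^n into y'' + (const) y = 0.
y''(x) = sum_{n>=0} (n+2)(n+1) a_{n+2} x^n.
The ODE becomes sum_n [(n+2)(n+1) a_{n+2} - 12 a_n] x^n = 0.
Setting each coefficient to zero gives the recurrence:
  (n+2)(n+1) a_{n+2} - 12 a_n = 0,
  a_{n+2} = 12 / ((n+1)(n+2)) a_n.

Check with a_0 = 2, a_1 = -2 (apply the recurrence for n = 0, 1, 2, 3): a_0 = 2, a_1 = -2, a_2 = 12, a_3 = -4, a_4 = 12, a_5 = -12/5.

a_{n+2} = 12/((n+1)(n+2)) * a_n; check: a_0 = 2, a_1 = -2, a_2 = 12, a_3 = -4, a_4 = 12, a_5 = -12/5


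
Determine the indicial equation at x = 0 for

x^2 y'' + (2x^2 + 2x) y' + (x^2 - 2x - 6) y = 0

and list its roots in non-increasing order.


Divide by x^2 to reach normal form y'' + P_1(x) y' + P_2(x) y = 0 with P_1(x) = 2 + 2/x and P_2(x) = 1 - 2/x - 6/x^2.
x = 0 is a singular point because the y'-coefficient 2 + 2/x has a pole at x = 0 and the y-coefficient 1 - 2/x - 6/x^2 has a pole at x = 0.
It is a regular singular point because x P_1(x) = p(x) = 2x + 2 and x^2 P_2(x) = q(x) = x^2 - 2x - 6 are polynomials, hence analytic at x = 0.
p(0) = 2,  q(0) = -6.
Indicial equation: r(r-1) + p(0) r + q(0) = 0, i.e. r^2 + (p(0) - 1) r + q(0) = 0, i.e. r^2 + 1 r - 6 = 0.
Discriminant: (1)^2 - 4(-6) = 25, so r = (-1 ± 5)/2.
Solving: r_1 = 2, r_2 = -3.

indicial: r^2 + 1 r - 6 = 0; roots r_1 = 2, r_2 = -3


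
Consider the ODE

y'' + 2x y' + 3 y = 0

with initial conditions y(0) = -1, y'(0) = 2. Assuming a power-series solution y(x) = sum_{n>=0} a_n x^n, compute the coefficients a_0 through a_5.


Ansatz: y(x) = sum_{n>=0} a_n x^n, so y'(x) = sum_{n>=1} n a_n x^(n-1) and y''(x) = sum_{n>=2} n(n-1) a_n x^(n-2).
Substitute into P(x) y'' + Q(x) y' + R(x) y = 0 with P(x) = 1, Q(x) = 2x, R(x) = 3, and match powers of x.
Initial conditions: a_0 = -1, a_1 = 2.
Setting the coefficient of each power of x to zero and solving order by order (substituting the coefficients already found):
  x^0: 2 a_2 + 3 a_0 = 0  ->  2 a_2 = -3 a_0 = 3  ->  a_2 = 3/2
  x^1: 6 a_3 + 5 a_1 = 0  ->  6 a_3 = -5 a_1 = -10  ->  a_3 = -5/3
  x^2: 12 a_4 + 7 a_2 = 0  ->  12 a_4 = -7 a_2 = -21/2  ->  a_4 = -7/8
  x^3: 20 a_5 + 9 a_3 = 0  ->  20 a_5 = -9 a_3 = 15  ->  a_5 = 3/4
Truncated series: y(x) = -1 + 2 x + (3/2) x^2 - (5/3) x^3 - (7/8) x^4 + (3/4) x^5 + O(x^6).

a_0 = -1; a_1 = 2; a_2 = 3/2; a_3 = -5/3; a_4 = -7/8; a_5 = 3/4


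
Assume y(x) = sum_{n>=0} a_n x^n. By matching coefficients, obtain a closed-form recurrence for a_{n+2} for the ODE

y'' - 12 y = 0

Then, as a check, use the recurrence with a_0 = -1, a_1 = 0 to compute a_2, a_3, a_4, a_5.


Substitute y = sum_n a_n x^n into y'' + (const) y = 0.
y''(x) = sum_{n>=0} (n+2)(n+1) a_{n+2} x^n.
The ODE becomes sum_n [(n+2)(n+1) a_{n+2} - 12 a_n] x^n = 0.
Setting each coefficient to zero gives the recurrence:
  (n+2)(n+1) a_{n+2} - 12 a_n = 0,
  a_{n+2} = 12 / ((n+1)(n+2)) a_n.

Check with a_0 = -1, a_1 = 0 (apply the recurrence for n = 0, 1, 2, 3): a_0 = -1, a_1 = 0, a_2 = -6, a_3 = 0, a_4 = -6, a_5 = 0.

a_{n+2} = 12/((n+1)(n+2)) * a_n; check: a_0 = -1, a_1 = 0, a_2 = -6, a_3 = 0, a_4 = -6, a_5 = 0


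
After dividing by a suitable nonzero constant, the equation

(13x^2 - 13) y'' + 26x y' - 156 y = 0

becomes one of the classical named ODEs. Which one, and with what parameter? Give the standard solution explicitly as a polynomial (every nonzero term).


All three coefficients share the factor -13; dividing through by -13 gives  (1 - x^2) y'' - 2x y' + 12 y = 0.
This matches the Legendre equation (1 - x^2) y'' - 2x y' + n(n+1) y = 0 (note the -2x y' term) with n(n+1) = 12, so n = 3; the polynomial solution is P_3(x).
With y = sum_k a_k x^k, matching x^k gives (k+2)(k+1) a_{k+2} = [k(k+1) - n(n+1)] a_k = (k - 3)(k + 4) a_k. The right side vanishes at k = 3, so the series with the parity of 3 terminates at degree 3.
Standard normalization (P_n(1) = 1): leading coefficient (2n)!/(2^n (n!)^2) = 720/(8*36) = 5/2, so a_3 = 5/2. Work downward with a_k = (k+1)(k+2) a_{k+2} / ((k - 3)(k + 4)):
  a_1 = (2)(3)(5/2) / ((1 - 3)(1 + 4)) = 15/(-10) = -3/2
Hence P_3(x) = 5 x^3/2 - 3 x/2.

P_3(x); series = 5 x^3/2 - 3 x/2


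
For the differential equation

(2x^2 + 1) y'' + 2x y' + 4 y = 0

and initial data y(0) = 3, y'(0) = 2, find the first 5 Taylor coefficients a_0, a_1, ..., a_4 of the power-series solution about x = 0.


Ansatz: y(x) = sum_{n>=0} a_n x^n, so y'(x) = sum_{n>=1} n a_n x^(n-1) and y''(x) = sum_{n>=2} n(n-1) a_n x^(n-2).
Substitute into P(x) y'' + Q(x) y' + R(x) y = 0 with P(x) = 2x^2 + 1, Q(x) = 2x, R(x) = 4, and match powers of x.
Initial conditions: a_0 = 3, a_1 = 2.
Setting the coefficient of each power of x to zero and solving order by order (substituting the coefficients already found):
  x^0: 2 a_2 + 4 a_0 = 0  ->  2 a_2 = -4 a_0 = -12  ->  a_2 = -6
  x^1: 6 a_3 + 6 a_1 = 0  ->  6 a_3 = -6 a_1 = -12  ->  a_3 = -2
  x^2: 12 a_4 + 12 a_2 = 0  ->  12 a_4 = -12 a_2 = 72  ->  a_4 = 6
Truncated series: y(x) = 3 + 2 x - 6 x^2 - 2 x^3 + 6 x^4 + O(x^5).

a_0 = 3; a_1 = 2; a_2 = -6; a_3 = -2; a_4 = 6


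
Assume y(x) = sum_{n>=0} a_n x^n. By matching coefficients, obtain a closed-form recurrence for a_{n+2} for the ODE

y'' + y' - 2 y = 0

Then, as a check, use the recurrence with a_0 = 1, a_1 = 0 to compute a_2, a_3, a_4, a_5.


Substitute y = sum_n a_n x^n.
y''(x) has coefficient (n+2)(n+1) a_{n+2} at x^n;
y'(x) has coefficient (n+1) a_{n+1} at x^n;
-2 y(x) has coefficient -2 a_n at x^n.
Matching x^n: (n+2)(n+1) a_{n+2} + (n+1) a_{n+1} - 2 a_n = 0.
Thus a_{n+2} = [-(n+1) a_{n+1} + 2 a_n] / ((n+1)(n+2)).

Check with a_0 = 1, a_1 = 0 (apply the recurrence for n = 0, 1, 2, 3): a_0 = 1, a_1 = 0, a_2 = 1, a_3 = -1/3, a_4 = 1/4, a_5 = -1/12.

a_(n+2) = [-(n+1) a_(n+1) + 2 a_n] / ((n+1)(n+2)); check: a_0 = 1, a_1 = 0, a_2 = 1, a_3 = -1/3, a_4 = 1/4, a_5 = -1/12


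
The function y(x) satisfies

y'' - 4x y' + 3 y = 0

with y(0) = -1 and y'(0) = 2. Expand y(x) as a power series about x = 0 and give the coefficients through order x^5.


Ansatz: y(x) = sum_{n>=0} a_n x^n, so y'(x) = sum_{n>=1} n a_n x^(n-1) and y''(x) = sum_{n>=2} n(n-1) a_n x^(n-2).
Substitute into P(x) y'' + Q(x) y' + R(x) y = 0 with P(x) = 1, Q(x) = -4x, R(x) = 3, and match powers of x.
Initial conditions: a_0 = -1, a_1 = 2.
Setting the coefficient of each power of x to zero and solving order by order (substituting the coefficients already found):
  x^0: 2 a_2 + 3 a_0 = 0  ->  2 a_2 = -3 a_0 = 3  ->  a_2 = 3/2
  x^1: 6 a_3 - a_1 = 0  ->  6 a_3 = a_1 = 2  ->  a_3 = 1/3
  x^2: 12 a_4 - 5 a_2 = 0  ->  12 a_4 = 5 a_2 = 15/2  ->  a_4 = 5/8
  x^3: 20 a_5 - 9 a_3 = 0  ->  20 a_5 = 9 a_3 = 3  ->  a_5 = 3/20
Truncated series: y(x) = -1 + 2 x + (3/2) x^2 + (1/3) x^3 + (5/8) x^4 + (3/20) x^5 + O(x^6).

a_0 = -1; a_1 = 2; a_2 = 3/2; a_3 = 1/3; a_4 = 5/8; a_5 = 3/20


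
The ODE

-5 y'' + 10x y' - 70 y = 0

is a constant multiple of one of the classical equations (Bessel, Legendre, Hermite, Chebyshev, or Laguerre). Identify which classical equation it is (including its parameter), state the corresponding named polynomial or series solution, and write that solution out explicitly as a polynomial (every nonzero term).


All three coefficients share the factor -5; dividing through by -5 gives  y'' - 2x y' + 14 y = 0.
This matches the Hermite equation y'' - 2x y' + 2n y = 0 with 2n = 14, so n = 7; the polynomial solution is H_7(x).
With y = sum_k a_k x^k, matching x^k gives (k+2)(k+1) a_{k+2} = 2(k - n) a_k = 2(k - 7) a_k. The right side vanishes at k = 7, so the series with the parity of 7 terminates at degree 7.
Standard normalization: leading coefficient of H_n is 2^n, so a_7 = 2^7 = 128. Work downward with a_k = (k+1)(k+2) a_{k+2} / (2(k - n)):
  a_5 = (6)(7)(128) / (2(5 - 7)) = 5376/(-4) = -1344
  a_3 = (4)(5)(-1344) / (2(3 - 7)) = -26880/(-8) = 3360
  a_1 = (2)(3)(3360) / (2(1 - 7)) = 20160/(-12) = -1680
Hence H_7(x) = 128 x^7 - 1344 x^5 + 3360 x^3 - 1680 x.

H_7(x); series = 128 x^7 - 1344 x^5 + 3360 x^3 - 1680 x


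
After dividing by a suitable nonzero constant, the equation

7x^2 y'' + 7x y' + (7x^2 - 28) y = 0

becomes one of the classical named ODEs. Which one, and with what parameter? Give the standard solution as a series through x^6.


All three coefficients share the factor 7; dividing through by 7 gives  x^2 y'' + x y' + (x^2 - 4) y = 0.
This matches the Bessel equation x^2 y'' + x y' + (x^2 - nu^2) y = 0 with nu^2 = 4, so nu = 2; the solution bounded at x = 0 is J_2(x).
Frobenius at x = 0: indicial roots ±nu; for r = nu the recurrence k(k + 2nu) c_k = -c_{k-2} gives the standard series J_nu(x) = sum_{k>=0} (-1)^k / (k! (k+nu)!) (x/2)^(2k+nu). Evaluate the first 3 terms:
  k = 0: (-1)^0 / (0! * 2! * 2^2) x^2 = 1/(1*2*4) x^2 = (1/8) x^2
  k = 1: (-1)^1 / (1! * 3! * 2^4) x^4 = -1/(1*6*16) x^4 = (-1/96) x^4
  k = 2: (-1)^2 / (2! * 4! * 2^6) x^6 = 1/(2*24*64) x^6 = (1/3072) x^6
Hence J_2(x) = x^6/3072 - x^4/96 + x^2/8 + ....

J_2(x); series = x^6/3072 - x^4/96 + x^2/8


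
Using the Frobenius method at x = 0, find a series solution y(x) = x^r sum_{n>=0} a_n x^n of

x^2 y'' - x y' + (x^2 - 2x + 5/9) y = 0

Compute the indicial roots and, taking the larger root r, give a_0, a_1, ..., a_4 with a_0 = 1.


Write in Frobenius form y'' + (p(x)/x) y' + (q(x)/x^2) y = 0:
  p(x) = -1,  q(x) = x^2 - 2x + 5/9.
Indicial equation: r(r-1) + (-1) r + (5/9) = 0 -> roots r_1 = 5/3, r_2 = 1/3.
Take r = r_1 = 5/3. Let y(x) = x^r sum_{n>=0} a_n x^n with a_0 = 1.
Substitute y = x^r sum a_n x^n and match x^{r+n}. The recurrence is
  D(n) a_n - 2 a_{n-1} + 1 a_{n-2} = 0,  where D(n) = (r+n)(r+n-1) + (-1)(r+n) + (5/9).
  a_n = [2 a_{n-1} - 1 a_{n-2}] / D(n).
Since the indicial polynomial factors as (r - r_1)(r - r_2), D(n) = (r_1 + n - r_1)(r_1 + n - r_2) = n(n + 4/3).
Evaluating step by step (a_0 = 1):
  n = 1: D(1) = 1(1 + 4/3) = 7/3; numerator = 2(1) = 2; a_1 = (2)/(7/3) = 6/7
  n = 2: D(2) = 2(2 + 4/3) = 20/3; numerator = 2(6/7) - 1(1) = 5/7; a_2 = (5/7)/(20/3) = 3/28
  n = 3: D(3) = 3(3 + 4/3) = 13; numerator = 2(3/28) - 1(6/7) = -9/14; a_3 = (-9/14)/(13) = -9/182
  n = 4: D(4) = 4(4 + 4/3) = 64/3; numerator = 2(-9/182) - 1(3/28) = -75/364; a_4 = (-75/364)/(64/3) = -225/23296

r = 5/3; a_0 = 1; a_1 = 6/7; a_2 = 3/28; a_3 = -9/182; a_4 = -225/23296


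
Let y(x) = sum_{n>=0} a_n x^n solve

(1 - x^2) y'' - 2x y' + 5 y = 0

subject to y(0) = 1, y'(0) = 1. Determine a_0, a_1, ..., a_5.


Ansatz: y(x) = sum_{n>=0} a_n x^n, so y'(x) = sum_{n>=1} n a_n x^(n-1) and y''(x) = sum_{n>=2} n(n-1) a_n x^(n-2).
Substitute into P(x) y'' + Q(x) y' + R(x) y = 0 with P(x) = 1 - x^2, Q(x) = -2x, R(x) = 5, and match powers of x.
Initial conditions: a_0 = 1, a_1 = 1.
Setting the coefficient of each power of x to zero and solving order by order (substituting the coefficients already found):
  x^0: 2 a_2 + 5 a_0 = 0  ->  2 a_2 = -5 a_0 = -5  ->  a_2 = -5/2
  x^1: 6 a_3 + 3 a_1 = 0  ->  6 a_3 = -3 a_1 = -3  ->  a_3 = -1/2
  x^2: 12 a_4 - a_2 = 0  ->  12 a_4 = a_2 = -5/2  ->  a_4 = -5/24
  x^3: 20 a_5 - 7 a_3 = 0  ->  20 a_5 = 7 a_3 = -7/2  ->  a_5 = -7/40
Truncated series: y(x) = 1 + x - (5/2) x^2 - (1/2) x^3 - (5/24) x^4 - (7/40) x^5 + O(x^6).

a_0 = 1; a_1 = 1; a_2 = -5/2; a_3 = -1/2; a_4 = -5/24; a_5 = -7/40


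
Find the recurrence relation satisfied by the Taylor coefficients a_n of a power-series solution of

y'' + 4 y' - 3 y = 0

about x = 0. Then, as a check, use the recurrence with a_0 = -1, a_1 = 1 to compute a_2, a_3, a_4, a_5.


Substitute y = sum_n a_n x^n.
y''(x) has coefficient (n+2)(n+1) a_{n+2} at x^n;
4 y'(x) has coefficient 4 (n+1) a_{n+1} at x^n;
-3 y(x) has coefficient -3 a_n at x^n.
Matching x^n: (n+2)(n+1) a_{n+2} + 4 (n+1) a_{n+1} - 3 a_n = 0.
Thus a_{n+2} = [-4 (n+1) a_{n+1} + 3 a_n] / ((n+1)(n+2)).

Check with a_0 = -1, a_1 = 1 (apply the recurrence for n = 0, 1, 2, 3): a_0 = -1, a_1 = 1, a_2 = -7/2, a_3 = 31/6, a_4 = -145/24, a_5 = 673/120.

a_(n+2) = [-4 (n+1) a_(n+1) + 3 a_n] / ((n+1)(n+2)); check: a_0 = -1, a_1 = 1, a_2 = -7/2, a_3 = 31/6, a_4 = -145/24, a_5 = 673/120


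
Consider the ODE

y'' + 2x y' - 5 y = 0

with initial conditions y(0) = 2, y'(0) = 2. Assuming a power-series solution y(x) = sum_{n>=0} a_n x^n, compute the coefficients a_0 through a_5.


Ansatz: y(x) = sum_{n>=0} a_n x^n, so y'(x) = sum_{n>=1} n a_n x^(n-1) and y''(x) = sum_{n>=2} n(n-1) a_n x^(n-2).
Substitute into P(x) y'' + Q(x) y' + R(x) y = 0 with P(x) = 1, Q(x) = 2x, R(x) = -5, and match powers of x.
Initial conditions: a_0 = 2, a_1 = 2.
Setting the coefficient of each power of x to zero and solving order by order (substituting the coefficients already found):
  x^0: 2 a_2 - 5 a_0 = 0  ->  2 a_2 = 5 a_0 = 10  ->  a_2 = 5
  x^1: 6 a_3 - 3 a_1 = 0  ->  6 a_3 = 3 a_1 = 6  ->  a_3 = 1
  x^2: 12 a_4 - a_2 = 0  ->  12 a_4 = a_2 = 5  ->  a_4 = 5/12
  x^3: 20 a_5 + a_3 = 0  ->  20 a_5 = -a_3 = -1  ->  a_5 = -1/20
Truncated series: y(x) = 2 + 2 x + 5 x^2 + x^3 + (5/12) x^4 - (1/20) x^5 + O(x^6).

a_0 = 2; a_1 = 2; a_2 = 5; a_3 = 1; a_4 = 5/12; a_5 = -1/20


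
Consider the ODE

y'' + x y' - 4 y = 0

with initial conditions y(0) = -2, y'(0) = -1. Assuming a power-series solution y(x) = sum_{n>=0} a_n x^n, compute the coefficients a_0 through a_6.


Ansatz: y(x) = sum_{n>=0} a_n x^n, so y'(x) = sum_{n>=1} n a_n x^(n-1) and y''(x) = sum_{n>=2} n(n-1) a_n x^(n-2).
Substitute into P(x) y'' + Q(x) y' + R(x) y = 0 with P(x) = 1, Q(x) = x, R(x) = -4, and match powers of x.
Initial conditions: a_0 = -2, a_1 = -1.
Setting the coefficient of each power of x to zero and solving order by order (substituting the coefficients already found):
  x^0: 2 a_2 - 4 a_0 = 0  ->  2 a_2 = 4 a_0 = -8  ->  a_2 = -4
  x^1: 6 a_3 - 3 a_1 = 0  ->  6 a_3 = 3 a_1 = -3  ->  a_3 = -1/2
  x^2: 12 a_4 - 2 a_2 = 0  ->  12 a_4 = 2 a_2 = -8  ->  a_4 = -2/3
  x^3: 20 a_5 - a_3 = 0  ->  20 a_5 = a_3 = -1/2  ->  a_5 = -1/40
  x^4: 30 a_6 = 0  ->  a_6 = 0
Truncated series: y(x) = -2 - x - 4 x^2 - (1/2) x^3 - (2/3) x^4 - (1/40) x^5 + O(x^7).

a_0 = -2; a_1 = -1; a_2 = -4; a_3 = -1/2; a_4 = -2/3; a_5 = -1/40; a_6 = 0


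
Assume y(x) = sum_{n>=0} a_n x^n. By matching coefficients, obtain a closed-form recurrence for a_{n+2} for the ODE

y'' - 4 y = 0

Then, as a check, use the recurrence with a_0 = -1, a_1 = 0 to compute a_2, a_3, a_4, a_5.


Substitute y = sum_n a_n x^n into y'' + (const) y = 0.
y''(x) = sum_{n>=0} (n+2)(n+1) a_{n+2} x^n.
The ODE becomes sum_n [(n+2)(n+1) a_{n+2} - 4 a_n] x^n = 0.
Setting each coefficient to zero gives the recurrence:
  (n+2)(n+1) a_{n+2} - 4 a_n = 0,
  a_{n+2} = 4 / ((n+1)(n+2)) a_n.

Check with a_0 = -1, a_1 = 0 (apply the recurrence for n = 0, 1, 2, 3): a_0 = -1, a_1 = 0, a_2 = -2, a_3 = 0, a_4 = -2/3, a_5 = 0.

a_{n+2} = 4/((n+1)(n+2)) * a_n; check: a_0 = -1, a_1 = 0, a_2 = -2, a_3 = 0, a_4 = -2/3, a_5 = 0


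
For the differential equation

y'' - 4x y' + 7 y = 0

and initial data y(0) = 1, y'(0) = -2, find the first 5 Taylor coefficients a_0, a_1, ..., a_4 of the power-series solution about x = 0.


Ansatz: y(x) = sum_{n>=0} a_n x^n, so y'(x) = sum_{n>=1} n a_n x^(n-1) and y''(x) = sum_{n>=2} n(n-1) a_n x^(n-2).
Substitute into P(x) y'' + Q(x) y' + R(x) y = 0 with P(x) = 1, Q(x) = -4x, R(x) = 7, and match powers of x.
Initial conditions: a_0 = 1, a_1 = -2.
Setting the coefficient of each power of x to zero and solving order by order (substituting the coefficients already found):
  x^0: 2 a_2 + 7 a_0 = 0  ->  2 a_2 = -7 a_0 = -7  ->  a_2 = -7/2
  x^1: 6 a_3 + 3 a_1 = 0  ->  6 a_3 = -3 a_1 = 6  ->  a_3 = 1
  x^2: 12 a_4 - a_2 = 0  ->  12 a_4 = a_2 = -7/2  ->  a_4 = -7/24
Truncated series: y(x) = 1 - 2 x - (7/2) x^2 + x^3 - (7/24) x^4 + O(x^5).

a_0 = 1; a_1 = -2; a_2 = -7/2; a_3 = 1; a_4 = -7/24


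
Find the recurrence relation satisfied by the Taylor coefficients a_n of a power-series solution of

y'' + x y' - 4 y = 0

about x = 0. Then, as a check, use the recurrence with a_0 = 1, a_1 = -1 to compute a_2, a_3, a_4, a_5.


Substitute y = sum_n a_n x^n.
y''(x) has coefficient (n+2)(n+1) a_{n+2} at x^n;
x y'(x) has coefficient n a_n at x^n (shift);
-4 y(x) has coefficient -4 a_n at x^n.
Matching x^n: (n+2)(n+1) a_{n+2} + (n - 4) a_n = 0.
Thus a_{n+2} = (-n + 4) / ((n+1)(n+2)) * a_n.

Check with a_0 = 1, a_1 = -1 (apply the recurrence for n = 0, 1, 2, 3): a_0 = 1, a_1 = -1, a_2 = 2, a_3 = -1/2, a_4 = 1/3, a_5 = -1/40.

a_(n+2) = (-n + 4) / ((n+1)(n+2)) * a_n; check: a_0 = 1, a_1 = -1, a_2 = 2, a_3 = -1/2, a_4 = 1/3, a_5 = -1/40


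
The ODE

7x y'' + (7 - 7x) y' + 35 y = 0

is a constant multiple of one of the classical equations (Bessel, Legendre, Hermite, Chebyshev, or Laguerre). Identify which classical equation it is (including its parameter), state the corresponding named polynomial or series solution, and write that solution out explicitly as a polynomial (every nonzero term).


All three coefficients share the factor 7; dividing through by 7 gives  x y'' + (1 - x) y' + 5 y = 0.
This matches the Laguerre equation x y'' + (1 - x) y' + n y = 0 with n = 5; the polynomial solution is L_5(x).
With y = sum_k a_k x^k, matching x^k gives (k+1)k a_{k+1} + (k+1) a_{k+1} - k a_k + n a_k = 0, i.e. (k+1)^2 a_{k+1} = (k - n) a_k = (k - 5) a_k. The right side vanishes at k = 5, so the series terminates at degree 5.
Standard normalization L_n(0) = 1 gives a_0 = 1. Work upward with a_{k+1} = (k - 5) a_k / (k+1)^2:
  a_1 = (0 - 5)(1) / 1^2 = -5/1 = -5
  a_2 = (1 - 5)(-5) / 2^2 = 20/4 = 5
  a_3 = (2 - 5)(5) / 3^2 = -15/9 = -5/3
  a_4 = (3 - 5)(-5/3) / 4^2 = (10/3)/16 = 5/24
  a_5 = (4 - 5)(5/24) / 5^2 = (-5/24)/25 = -1/120
Hence L_5(x) = -x^5/120 + 5 x^4/24 - 5 x^3/3 + 5 x^2 - 5 x + 1.

L_5(x); series = -x^5/120 + 5 x^4/24 - 5 x^3/3 + 5 x^2 - 5 x + 1
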